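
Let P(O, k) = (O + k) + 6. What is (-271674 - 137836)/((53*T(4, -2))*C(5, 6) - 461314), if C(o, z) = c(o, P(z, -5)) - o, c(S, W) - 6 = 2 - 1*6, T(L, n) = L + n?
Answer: 204755/230816 ≈ 0.88709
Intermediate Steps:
P(O, k) = 6 + O + k
c(S, W) = 2 (c(S, W) = 6 + (2 - 1*6) = 6 + (2 - 6) = 6 - 4 = 2)
C(o, z) = 2 - o
(-271674 - 137836)/((53*T(4, -2))*C(5, 6) - 461314) = (-271674 - 137836)/((53*(4 - 2))*(2 - 1*5) - 461314) = -409510/((53*2)*(2 - 5) - 461314) = -409510/(106*(-3) - 461314) = -409510/(-318 - 461314) = -409510/(-461632) = -409510*(-1/461632) = 204755/230816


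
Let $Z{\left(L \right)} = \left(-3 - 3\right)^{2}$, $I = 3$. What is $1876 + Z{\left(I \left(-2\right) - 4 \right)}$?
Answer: $1912$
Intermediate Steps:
$Z{\left(L \right)} = 36$ ($Z{\left(L \right)} = \left(-6\right)^{2} = 36$)
$1876 + Z{\left(I \left(-2\right) - 4 \right)} = 1876 + 36 = 1912$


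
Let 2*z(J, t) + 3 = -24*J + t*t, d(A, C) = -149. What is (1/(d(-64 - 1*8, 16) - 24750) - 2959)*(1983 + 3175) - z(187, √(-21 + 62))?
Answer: -379966140161/24899 ≈ -1.5260e+7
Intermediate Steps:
z(J, t) = -3/2 + t²/2 - 12*J (z(J, t) = -3/2 + (-24*J + t*t)/2 = -3/2 + (-24*J + t²)/2 = -3/2 + (t² - 24*J)/2 = -3/2 + (t²/2 - 12*J) = -3/2 + t²/2 - 12*J)
(1/(d(-64 - 1*8, 16) - 24750) - 2959)*(1983 + 3175) - z(187, √(-21 + 62)) = (1/(-149 - 24750) - 2959)*(1983 + 3175) - (-3/2 + (√(-21 + 62))²/2 - 12*187) = (1/(-24899) - 2959)*5158 - (-3/2 + (√41)²/2 - 2244) = (-1/24899 - 2959)*5158 - (-3/2 + (½)*41 - 2244) = -73676142/24899*5158 - (-3/2 + 41/2 - 2244) = -380021540436/24899 - 1*(-2225) = -380021540436/24899 + 2225 = -379966140161/24899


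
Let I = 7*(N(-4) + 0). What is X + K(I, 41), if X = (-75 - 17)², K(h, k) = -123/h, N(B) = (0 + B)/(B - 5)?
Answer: 235885/28 ≈ 8424.5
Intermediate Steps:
N(B) = B/(-5 + B)
I = 28/9 (I = 7*(-4/(-5 - 4) + 0) = 7*(-4/(-9) + 0) = 7*(-4*(-⅑) + 0) = 7*(4/9 + 0) = 7*(4/9) = 28/9 ≈ 3.1111)
X = 8464 (X = (-92)² = 8464)
X + K(I, 41) = 8464 - 123/28/9 = 8464 - 123*9/28 = 8464 - 1107/28 = 235885/28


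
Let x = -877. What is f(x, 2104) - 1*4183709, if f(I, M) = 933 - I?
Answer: -4181899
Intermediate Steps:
f(x, 2104) - 1*4183709 = (933 - 1*(-877)) - 1*4183709 = (933 + 877) - 4183709 = 1810 - 4183709 = -4181899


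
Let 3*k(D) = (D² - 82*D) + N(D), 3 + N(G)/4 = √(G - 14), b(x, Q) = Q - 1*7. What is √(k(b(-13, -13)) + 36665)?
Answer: √(336069 + 12*I*√34)/3 ≈ 193.24 + 0.020117*I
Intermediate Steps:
b(x, Q) = -7 + Q (b(x, Q) = Q - 7 = -7 + Q)
N(G) = -12 + 4*√(-14 + G) (N(G) = -12 + 4*√(G - 14) = -12 + 4*√(-14 + G))
k(D) = -4 - 82*D/3 + D²/3 + 4*√(-14 + D)/3 (k(D) = ((D² - 82*D) + (-12 + 4*√(-14 + D)))/3 = (-12 + D² - 82*D + 4*√(-14 + D))/3 = -4 - 82*D/3 + D²/3 + 4*√(-14 + D)/3)
√(k(b(-13, -13)) + 36665) = √((-4 - 82*(-7 - 13)/3 + (-7 - 13)²/3 + 4*√(-14 + (-7 - 13))/3) + 36665) = √((-4 - 82/3*(-20) + (⅓)*(-20)² + 4*√(-14 - 20)/3) + 36665) = √((-4 + 1640/3 + (⅓)*400 + 4*√(-34)/3) + 36665) = √((-4 + 1640/3 + 400/3 + 4*(I*√34)/3) + 36665) = √((-4 + 1640/3 + 400/3 + 4*I*√34/3) + 36665) = √((676 + 4*I*√34/3) + 36665) = √(37341 + 4*I*√34/3)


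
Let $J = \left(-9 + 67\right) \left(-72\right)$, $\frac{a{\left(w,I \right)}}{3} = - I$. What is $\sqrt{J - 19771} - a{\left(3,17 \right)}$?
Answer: $51 + i \sqrt{23947} \approx 51.0 + 154.75 i$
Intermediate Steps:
$a{\left(w,I \right)} = - 3 I$ ($a{\left(w,I \right)} = 3 \left(- I\right) = - 3 I$)
$J = -4176$ ($J = 58 \left(-72\right) = -4176$)
$\sqrt{J - 19771} - a{\left(3,17 \right)} = \sqrt{-4176 - 19771} - \left(-3\right) 17 = \sqrt{-23947} - -51 = i \sqrt{23947} + 51 = 51 + i \sqrt{23947}$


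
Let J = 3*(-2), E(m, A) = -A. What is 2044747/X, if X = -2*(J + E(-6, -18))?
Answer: -2044747/24 ≈ -85198.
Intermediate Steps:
J = -6
X = -24 (X = -2*(-6 - 1*(-18)) = -2*(-6 + 18) = -2*12 = -24)
2044747/X = 2044747/(-24) = 2044747*(-1/24) = -2044747/24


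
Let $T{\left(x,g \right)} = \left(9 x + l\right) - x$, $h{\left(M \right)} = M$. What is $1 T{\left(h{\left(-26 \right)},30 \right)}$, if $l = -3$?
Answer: $-211$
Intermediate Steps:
$T{\left(x,g \right)} = -3 + 8 x$ ($T{\left(x,g \right)} = \left(9 x - 3\right) - x = \left(-3 + 9 x\right) - x = -3 + 8 x$)
$1 T{\left(h{\left(-26 \right)},30 \right)} = 1 \left(-3 + 8 \left(-26\right)\right) = 1 \left(-3 - 208\right) = 1 \left(-211\right) = -211$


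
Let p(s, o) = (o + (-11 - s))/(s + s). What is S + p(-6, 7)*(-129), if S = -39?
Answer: -35/2 ≈ -17.500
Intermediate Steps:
p(s, o) = (-11 + o - s)/(2*s) (p(s, o) = (-11 + o - s)/((2*s)) = (-11 + o - s)*(1/(2*s)) = (-11 + o - s)/(2*s))
S + p(-6, 7)*(-129) = -39 + ((1/2)*(-11 + 7 - 1*(-6))/(-6))*(-129) = -39 + ((1/2)*(-1/6)*(-11 + 7 + 6))*(-129) = -39 + ((1/2)*(-1/6)*2)*(-129) = -39 - 1/6*(-129) = -39 + 43/2 = -35/2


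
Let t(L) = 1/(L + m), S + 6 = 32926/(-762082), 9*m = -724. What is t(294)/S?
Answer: -3429369/4425806698 ≈ -0.00077486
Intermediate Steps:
m = -724/9 (m = (⅑)*(-724) = -724/9 ≈ -80.444)
S = -2302709/381041 (S = -6 + 32926/(-762082) = -6 + 32926*(-1/762082) = -6 - 16463/381041 = -2302709/381041 ≈ -6.0432)
t(L) = 1/(-724/9 + L) (t(L) = 1/(L - 724/9) = 1/(-724/9 + L))
t(294)/S = (9/(-724 + 9*294))/(-2302709/381041) = (9/(-724 + 2646))*(-381041/2302709) = (9/1922)*(-381041/2302709) = -3429369/4425806698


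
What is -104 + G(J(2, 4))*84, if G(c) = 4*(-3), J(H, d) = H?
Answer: -1112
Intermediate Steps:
G(c) = -12
-104 + G(J(2, 4))*84 = -104 - 12*84 = -104 - 1008 = -1112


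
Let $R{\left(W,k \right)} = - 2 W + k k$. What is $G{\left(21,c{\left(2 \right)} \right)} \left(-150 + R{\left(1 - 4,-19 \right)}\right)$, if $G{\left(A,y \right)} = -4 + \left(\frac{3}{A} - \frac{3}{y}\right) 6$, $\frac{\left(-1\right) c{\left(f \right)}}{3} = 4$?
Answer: $- \frac{713}{2} \approx -356.5$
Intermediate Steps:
$c{\left(f \right)} = -12$ ($c{\left(f \right)} = \left(-3\right) 4 = -12$)
$R{\left(W,k \right)} = k^{2} - 2 W$ ($R{\left(W,k \right)} = - 2 W + k^{2} = k^{2} - 2 W$)
$G{\left(A,y \right)} = -4 - \frac{18}{y} + \frac{18}{A}$ ($G{\left(A,y \right)} = -4 + \left(- \frac{3}{y} + \frac{3}{A}\right) 6 = -4 - \left(- \frac{18}{A} + \frac{18}{y}\right) = -4 - \frac{18}{y} + \frac{18}{A}$)
$G{\left(21,c{\left(2 \right)} \right)} \left(-150 + R{\left(1 - 4,-19 \right)}\right) = \left(-4 - \frac{18}{-12} + \frac{18}{21}\right) \left(-150 + \left(\left(-19\right)^{2} - 2 \left(1 - 4\right)\right)\right) = \left(-4 - - \frac{3}{2} + 18 \cdot \frac{1}{21}\right) \left(-150 + \left(361 - 2 \left(1 - 4\right)\right)\right) = \left(-4 + \frac{3}{2} + \frac{6}{7}\right) \left(-150 + \left(361 - -6\right)\right) = - \frac{23 \left(-150 + \left(361 + 6\right)\right)}{14} = - \frac{23 \left(-150 + 367\right)}{14} = \left(- \frac{23}{14}\right) 217 = - \frac{713}{2}$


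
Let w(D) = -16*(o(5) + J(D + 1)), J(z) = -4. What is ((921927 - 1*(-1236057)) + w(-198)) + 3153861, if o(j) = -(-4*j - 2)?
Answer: 5311557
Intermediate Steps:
o(j) = 2 + 4*j (o(j) = -(-2 - 4*j) = 2 + 4*j)
w(D) = -288 (w(D) = -16*((2 + 4*5) - 4) = -16*((2 + 20) - 4) = -16*(22 - 4) = -16*18 = -288)
((921927 - 1*(-1236057)) + w(-198)) + 3153861 = ((921927 - 1*(-1236057)) - 288) + 3153861 = ((921927 + 1236057) - 288) + 3153861 = (2157984 - 288) + 3153861 = 2157696 + 3153861 = 5311557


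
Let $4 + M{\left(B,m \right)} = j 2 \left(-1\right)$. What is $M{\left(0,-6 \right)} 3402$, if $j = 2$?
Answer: $-27216$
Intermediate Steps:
$M{\left(B,m \right)} = -8$ ($M{\left(B,m \right)} = -4 + 2 \cdot 2 \left(-1\right) = -4 + 4 \left(-1\right) = -4 - 4 = -8$)
$M{\left(0,-6 \right)} 3402 = \left(-8\right) 3402 = -27216$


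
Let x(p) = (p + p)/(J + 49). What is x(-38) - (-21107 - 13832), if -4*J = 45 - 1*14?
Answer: 5764631/165 ≈ 34937.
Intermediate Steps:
J = -31/4 (J = -(45 - 1*14)/4 = -(45 - 14)/4 = -1/4*31 = -31/4 ≈ -7.7500)
x(p) = 8*p/165 (x(p) = (p + p)/(-31/4 + 49) = (2*p)/(165/4) = (2*p)*(4/165) = 8*p/165)
x(-38) - (-21107 - 13832) = (8/165)*(-38) - (-21107 - 13832) = -304/165 - 1*(-34939) = -304/165 + 34939 = 5764631/165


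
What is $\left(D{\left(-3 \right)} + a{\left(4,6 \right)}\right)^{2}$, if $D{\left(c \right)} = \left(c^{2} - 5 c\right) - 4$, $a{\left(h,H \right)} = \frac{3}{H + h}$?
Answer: $\frac{41209}{100} \approx 412.09$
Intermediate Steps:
$D{\left(c \right)} = -4 + c^{2} - 5 c$
$\left(D{\left(-3 \right)} + a{\left(4,6 \right)}\right)^{2} = \left(\left(-4 + \left(-3\right)^{2} - -15\right) + \frac{3}{6 + 4}\right)^{2} = \left(\left(-4 + 9 + 15\right) + \frac{3}{10}\right)^{2} = \left(20 + 3 \cdot \frac{1}{10}\right)^{2} = \left(20 + \frac{3}{10}\right)^{2} = \left(\frac{203}{10}\right)^{2} = \frac{41209}{100}$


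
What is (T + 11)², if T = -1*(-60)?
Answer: 5041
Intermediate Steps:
T = 60
(T + 11)² = (60 + 11)² = 71² = 5041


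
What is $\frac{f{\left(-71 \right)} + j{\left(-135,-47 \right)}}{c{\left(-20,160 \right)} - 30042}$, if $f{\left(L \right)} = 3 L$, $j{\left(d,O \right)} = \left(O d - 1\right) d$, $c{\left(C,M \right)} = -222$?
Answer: $\frac{285551}{10088} \approx 28.306$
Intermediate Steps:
$j{\left(d,O \right)} = d \left(-1 + O d\right)$ ($j{\left(d,O \right)} = \left(-1 + O d\right) d = d \left(-1 + O d\right)$)
$\frac{f{\left(-71 \right)} + j{\left(-135,-47 \right)}}{c{\left(-20,160 \right)} - 30042} = \frac{3 \left(-71\right) - 135 \left(-1 - -6345\right)}{-222 - 30042} = \frac{-213 - 135 \left(-1 + 6345\right)}{-30264} = \left(-213 - 856440\right) \left(- \frac{1}{30264}\right) = \left(-856653\right) \left(- \frac{1}{30264}\right) = \frac{285551}{10088}$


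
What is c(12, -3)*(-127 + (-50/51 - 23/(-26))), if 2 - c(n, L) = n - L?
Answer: 168529/102 ≈ 1652.2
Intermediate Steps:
c(n, L) = 2 + L - n (c(n, L) = 2 - (n - L) = 2 + (L - n) = 2 + L - n)
c(12, -3)*(-127 + (-50/51 - 23/(-26))) = (2 - 3 - 1*12)*(-127 + (-50/51 - 23/(-26))) = (2 - 3 - 12)*(-127 + (-50*1/51 - 23*(-1/26))) = -13*(-127 + (-50/51 + 23/26)) = -13*(-127 - 127/1326) = -13*(-168529/1326) = 168529/102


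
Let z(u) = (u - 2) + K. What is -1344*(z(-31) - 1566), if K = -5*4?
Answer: 2175936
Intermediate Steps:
K = -20
z(u) = -22 + u (z(u) = (u - 2) - 20 = (-2 + u) - 20 = -22 + u)
-1344*(z(-31) - 1566) = -1344*((-22 - 31) - 1566) = -1344*(-53 - 1566) = -1344*(-1619) = 2175936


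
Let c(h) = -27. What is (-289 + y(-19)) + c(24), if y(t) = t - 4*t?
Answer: -259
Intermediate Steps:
y(t) = -3*t
(-289 + y(-19)) + c(24) = (-289 - 3*(-19)) - 27 = (-289 + 57) - 27 = -232 - 27 = -259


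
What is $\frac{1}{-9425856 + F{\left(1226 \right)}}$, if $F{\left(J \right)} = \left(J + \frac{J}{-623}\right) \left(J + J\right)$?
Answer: $- \frac{623}{4002481744} \approx -1.5565 \cdot 10^{-7}$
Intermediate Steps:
$F{\left(J \right)} = \frac{1244 J^{2}}{623}$ ($F{\left(J \right)} = \left(J + J \left(- \frac{1}{623}\right)\right) 2 J = \left(J - \frac{J}{623}\right) 2 J = \frac{622 J}{623} \cdot 2 J = \frac{1244 J^{2}}{623}$)
$\frac{1}{-9425856 + F{\left(1226 \right)}} = \frac{1}{-9425856 + \frac{1244 \cdot 1226^{2}}{623}} = \frac{1}{-9425856 + \frac{1244}{623} \cdot 1503076} = \frac{1}{-9425856 + \frac{1869826544}{623}} = \frac{1}{- \frac{4002481744}{623}} = - \frac{623}{4002481744}$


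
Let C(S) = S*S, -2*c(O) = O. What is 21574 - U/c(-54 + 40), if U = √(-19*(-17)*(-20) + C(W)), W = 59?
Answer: 21574 - 3*I*√331/7 ≈ 21574.0 - 7.7972*I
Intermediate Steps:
c(O) = -O/2
C(S) = S²
U = 3*I*√331 (U = √(-19*(-17)*(-20) + 59²) = √(323*(-20) + 3481) = √(-6460 + 3481) = √(-2979) = 3*I*√331 ≈ 54.58*I)
21574 - U/c(-54 + 40) = 21574 - 3*I*√331/((-(-54 + 40)/2)) = 21574 - 3*I*√331/((-½*(-14))) = 21574 - 3*I*√331/7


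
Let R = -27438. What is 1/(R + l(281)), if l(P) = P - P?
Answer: -1/27438 ≈ -3.6446e-5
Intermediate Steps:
l(P) = 0
1/(R + l(281)) = 1/(-27438 + 0) = 1/(-27438) = -1/27438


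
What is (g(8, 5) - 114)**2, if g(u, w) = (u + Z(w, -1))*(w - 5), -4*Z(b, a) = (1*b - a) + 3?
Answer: 12996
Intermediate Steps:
Z(b, a) = -3/4 - b/4 + a/4 (Z(b, a) = -((1*b - a) + 3)/4 = -((b - a) + 3)/4 = -(3 + b - a)/4 = -3/4 - b/4 + a/4)
g(u, w) = (-5 + w)*(-1 + u - w/4) (g(u, w) = (u + (-3/4 - w/4 + (1/4)*(-1)))*(w - 5) = (u + (-3/4 - w/4 - 1/4))*(-5 + w) = (u + (-1 - w/4))*(-5 + w) = (-1 + u - w/4)*(-5 + w) = (-5 + w)*(-1 + u - w/4))
(g(8, 5) - 114)**2 = ((5 - 5*8 - 1/4*5**2 + (1/4)*5 + 8*5) - 114)**2 = ((5 - 40 - 1/4*25 + 5/4 + 40) - 114)**2 = ((5 - 40 - 25/4 + 5/4 + 40) - 114)**2 = (0 - 114)**2 = (-114)**2 = 12996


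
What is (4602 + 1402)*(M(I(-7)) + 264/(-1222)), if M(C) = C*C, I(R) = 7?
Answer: 178961228/611 ≈ 2.9290e+5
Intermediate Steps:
M(C) = C²
(4602 + 1402)*(M(I(-7)) + 264/(-1222)) = (4602 + 1402)*(7² + 264/(-1222)) = 6004*(49 + 264*(-1/1222)) = 6004*(49 - 132/611) = 6004*(29807/611) = 178961228/611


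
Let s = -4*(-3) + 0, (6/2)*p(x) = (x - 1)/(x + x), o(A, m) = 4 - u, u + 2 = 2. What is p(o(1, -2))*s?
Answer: 3/2 ≈ 1.5000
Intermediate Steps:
u = 0 (u = -2 + 2 = 0)
o(A, m) = 4 (o(A, m) = 4 - 1*0 = 4 + 0 = 4)
p(x) = (-1 + x)/(6*x) (p(x) = ((x - 1)/(x + x))/3 = ((-1 + x)/((2*x)))/3 = ((-1 + x)*(1/(2*x)))/3 = ((-1 + x)/(2*x))/3 = (-1 + x)/(6*x))
s = 12 (s = 12 + 0 = 12)
p(o(1, -2))*s = ((1/6)*(-1 + 4)/4)*12 = ((1/6)*(1/4)*3)*12 = (1/8)*12 = 3/2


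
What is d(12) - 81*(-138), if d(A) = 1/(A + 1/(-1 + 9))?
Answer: 1084274/97 ≈ 11178.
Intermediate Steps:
d(A) = 1/(1/8 + A) (d(A) = 1/(A + 1/8) = 1/(1/8 + A))
d(12) - 81*(-138) = 8/(1 + 8*12) - 81*(-138) = 8/(1 + 96) + 11178 = 8/97 + 11178 = 1084274/97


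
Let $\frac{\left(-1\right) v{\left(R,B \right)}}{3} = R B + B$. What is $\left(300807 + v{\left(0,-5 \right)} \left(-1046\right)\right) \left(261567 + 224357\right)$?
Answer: $138545193108$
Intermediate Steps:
$v{\left(R,B \right)} = - 3 B - 3 B R$ ($v{\left(R,B \right)} = - 3 \left(R B + B\right) = - 3 \left(B R + B\right) = - 3 \left(B + B R\right) = - 3 B - 3 B R$)
$\left(300807 + v{\left(0,-5 \right)} \left(-1046\right)\right) \left(261567 + 224357\right) = \left(300807 + \left(-3\right) \left(-5\right) \left(1 + 0\right) \left(-1046\right)\right) \left(261567 + 224357\right) = \left(300807 + \left(-3\right) \left(-5\right) 1 \left(-1046\right)\right) 485924 = \left(300807 + 15 \left(-1046\right)\right) 485924 = \left(300807 - 15690\right) 485924 = 285117 \cdot 485924 = 138545193108$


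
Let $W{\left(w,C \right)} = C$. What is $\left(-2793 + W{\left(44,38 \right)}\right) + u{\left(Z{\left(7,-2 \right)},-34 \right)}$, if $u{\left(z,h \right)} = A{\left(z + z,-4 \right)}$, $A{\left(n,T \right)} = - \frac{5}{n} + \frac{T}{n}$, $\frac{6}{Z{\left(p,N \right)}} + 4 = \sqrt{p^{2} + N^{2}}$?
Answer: $-2752 - \frac{3 \sqrt{53}}{4} \approx -2757.5$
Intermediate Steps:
$Z{\left(p,N \right)} = \frac{6}{-4 + \sqrt{N^{2} + p^{2}}}$ ($Z{\left(p,N \right)} = \frac{6}{-4 + \sqrt{p^{2} + N^{2}}} = \frac{6}{-4 + \sqrt{N^{2} + p^{2}}}$)
$u{\left(z,h \right)} = - \frac{9}{2 z}$ ($u{\left(z,h \right)} = \frac{-5 - 4}{z + z} = \frac{1}{2 z} \left(-9\right) = - \frac{9}{2 z}$)
$\left(-2793 + W{\left(44,38 \right)}\right) + u{\left(Z{\left(7,-2 \right)},-34 \right)} = \left(-2793 + 38\right) - \frac{9}{2 \frac{6}{-4 + \sqrt{\left(-2\right)^{2} + 7^{2}}}} = -2755 - \frac{9}{2 \frac{6}{-4 + \sqrt{4 + 49}}} = -2755 - \frac{9}{2 \frac{6}{-4 + \sqrt{53}}} = -2755 - \frac{9 \left(- \frac{2}{3} + \frac{\sqrt{53}}{6}\right)}{2} = -2755 + \left(3 - \frac{3 \sqrt{53}}{4}\right) = -2752 - \frac{3 \sqrt{53}}{4}$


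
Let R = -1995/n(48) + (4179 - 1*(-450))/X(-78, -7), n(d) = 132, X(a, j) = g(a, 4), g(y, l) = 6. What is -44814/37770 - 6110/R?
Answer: -1940923589/209503895 ≈ -9.2644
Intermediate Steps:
X(a, j) = 6
R = 33281/44 (R = -1995/132 + (4179 - 1*(-450))/6 = -1995*1/132 + (4179 + 450)*(⅙) = -665/44 + 4629*(⅙) = -665/44 + 1543/2 = 33281/44 ≈ 756.39)
-44814/37770 - 6110/R = -44814/37770 - 6110/33281/44 = -44814*1/37770 - 6110*44/33281 = -7469/6295 - 268840/33281 = -1940923589/209503895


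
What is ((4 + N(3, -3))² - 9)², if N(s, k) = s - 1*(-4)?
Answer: 12544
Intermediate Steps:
N(s, k) = 4 + s (N(s, k) = s + 4 = 4 + s)
((4 + N(3, -3))² - 9)² = ((4 + (4 + 3))² - 9)² = ((4 + 7)² - 9)² = (11² - 9)² = (121 - 9)² = 112² = 12544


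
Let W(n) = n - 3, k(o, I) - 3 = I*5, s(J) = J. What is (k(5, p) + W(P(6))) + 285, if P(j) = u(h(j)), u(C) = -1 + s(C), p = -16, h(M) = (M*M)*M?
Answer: 420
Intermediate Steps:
h(M) = M**3 (h(M) = M**2*M = M**3)
u(C) = -1 + C
k(o, I) = 3 + 5*I (k(o, I) = 3 + I*5 = 3 + 5*I)
P(j) = -1 + j**3
W(n) = -3 + n
(k(5, p) + W(P(6))) + 285 = ((3 + 5*(-16)) + (-3 + (-1 + 6**3))) + 285 = ((3 - 80) + (-3 + (-1 + 216))) + 285 = (-77 + (-3 + 215)) + 285 = (-77 + 212) + 285 = 135 + 285 = 420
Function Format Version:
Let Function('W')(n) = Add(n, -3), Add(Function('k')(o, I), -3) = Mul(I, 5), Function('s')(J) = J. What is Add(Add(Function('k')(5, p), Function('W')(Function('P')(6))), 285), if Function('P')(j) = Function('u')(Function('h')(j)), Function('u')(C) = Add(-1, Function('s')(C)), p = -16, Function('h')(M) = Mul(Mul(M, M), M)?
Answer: 420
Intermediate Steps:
Function('h')(M) = Pow(M, 3) (Function('h')(M) = Mul(Pow(M, 2), M) = Pow(M, 3))
Function('u')(C) = Add(-1, C)
Function('k')(o, I) = Add(3, Mul(5, I)) (Function('k')(o, I) = Add(3, Mul(I, 5)) = Add(3, Mul(5, I)))
Function('P')(j) = Add(-1, Pow(j, 3))
Function('W')(n) = Add(-3, n)
Add(Add(Function('k')(5, p), Function('W')(Function('P')(6))), 285) = Add(Add(Add(3, Mul(5, -16)), Add(-3, Add(-1, Pow(6, 3)))), 285) = Add(Add(Add(3, -80), Add(-3, Add(-1, 216))), 285) = Add(Add(-77, Add(-3, 215)), 285) = Add(Add(-77, 212), 285) = Add(135, 285) = 420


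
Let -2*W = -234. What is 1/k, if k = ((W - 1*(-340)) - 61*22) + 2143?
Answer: 1/1258 ≈ 0.00079491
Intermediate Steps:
W = 117 (W = -½*(-234) = 117)
k = 1258 (k = ((117 - 1*(-340)) - 61*22) + 2143 = ((117 + 340) - 1342) + 2143 = (457 - 1342) + 2143 = -885 + 2143 = 1258)
1/k = 1/1258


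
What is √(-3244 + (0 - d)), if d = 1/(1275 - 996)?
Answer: I*√28057387/93 ≈ 56.956*I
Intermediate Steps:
d = 1/279 ≈ 0.0035842
√(-3244 + (0 - d)) = √(-3244 + (0 - 1*1/279)) = √(-3244 + (0 - 1/279)) = √(-3244 - 1/279) = √(-905077/279) = I*√28057387/93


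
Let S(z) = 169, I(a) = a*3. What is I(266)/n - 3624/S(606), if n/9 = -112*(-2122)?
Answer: -184559861/8606832 ≈ -21.443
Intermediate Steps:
I(a) = 3*a
n = 2138976 (n = 9*(-112*(-2122)) = 9*237664 = 2138976)
I(266)/n - 3624/S(606) = (3*266)/2138976 - 3624/169 = 798*(1/2138976) - 3624*1/169 = 19/50928 - 3624/169 = -184559861/8606832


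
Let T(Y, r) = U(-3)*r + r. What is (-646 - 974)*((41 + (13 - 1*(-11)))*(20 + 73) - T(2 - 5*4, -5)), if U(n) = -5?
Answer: -9760500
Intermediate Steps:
T(Y, r) = -4*r (T(Y, r) = -5*r + r = -4*r)
(-646 - 974)*((41 + (13 - 1*(-11)))*(20 + 73) - T(2 - 5*4, -5)) = (-646 - 974)*((41 + (13 - 1*(-11)))*(20 + 73) - (-4)*(-5)) = -1620*((41 + (13 + 11))*93 - 1*20) = -1620*((41 + 24)*93 - 20) = -1620*(65*93 - 20) = -1620*(6045 - 20) = -1620*6025 = -9760500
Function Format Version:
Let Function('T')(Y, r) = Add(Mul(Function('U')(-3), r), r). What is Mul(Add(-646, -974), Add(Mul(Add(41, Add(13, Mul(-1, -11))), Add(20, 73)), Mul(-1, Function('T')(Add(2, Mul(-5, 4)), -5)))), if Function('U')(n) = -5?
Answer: -9760500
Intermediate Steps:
Function('T')(Y, r) = Mul(-4, r) (Function('T')(Y, r) = Add(Mul(-5, r), r) = Mul(-4, r))
Mul(Add(-646, -974), Add(Mul(Add(41, Add(13, Mul(-1, -11))), Add(20, 73)), Mul(-1, Function('T')(Add(2, Mul(-5, 4)), -5)))) = Mul(Add(-646, -974), Add(Mul(Add(41, Add(13, Mul(-1, -11))), Add(20, 73)), Mul(-1, Mul(-4, -5)))) = Mul(-1620, Add(Mul(Add(41, Add(13, 11)), 93), Mul(-1, 20))) = Mul(-1620, Add(Mul(Add(41, 24), 93), -20)) = Mul(-1620, Add(Mul(65, 93), -20)) = Mul(-1620, Add(6045, -20)) = Mul(-1620, 6025) = -9760500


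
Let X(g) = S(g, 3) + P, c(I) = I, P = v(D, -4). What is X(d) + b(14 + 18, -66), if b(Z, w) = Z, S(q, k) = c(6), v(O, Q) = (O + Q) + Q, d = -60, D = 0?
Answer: 30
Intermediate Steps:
v(O, Q) = O + 2*Q
P = -8 (P = 0 + 2*(-4) = 0 - 8 = -8)
S(q, k) = 6
X(g) = -2 (X(g) = 6 - 8 = -2)
X(d) + b(14 + 18, -66) = -2 + (14 + 18) = -2 + 32 = 30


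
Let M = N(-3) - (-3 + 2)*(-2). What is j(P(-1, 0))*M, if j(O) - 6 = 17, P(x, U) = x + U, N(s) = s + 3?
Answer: -46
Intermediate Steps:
N(s) = 3 + s
P(x, U) = U + x
j(O) = 23 (j(O) = 6 + 17 = 23)
M = -2 (M = (3 - 3) - (-3 + 2)*(-2) = 0 - (-1)*(-2) = 0 - 1*2 = 0 - 2 = -2)
j(P(-1, 0))*M = 23*(-2) = -46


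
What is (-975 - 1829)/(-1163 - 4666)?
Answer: 2804/5829 ≈ 0.48104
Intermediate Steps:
(-975 - 1829)/(-1163 - 4666) = -2804/(-5829) = -2804*(-1/5829) = 2804/5829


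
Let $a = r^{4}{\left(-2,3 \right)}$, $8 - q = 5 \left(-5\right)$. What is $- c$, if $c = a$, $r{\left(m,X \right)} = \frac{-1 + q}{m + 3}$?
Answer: $-1048576$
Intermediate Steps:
$q = 33$ ($q = 8 - 5 \left(-5\right) = 8 - -25 = 8 + 25 = 33$)
$r{\left(m,X \right)} = \frac{32}{3 + m}$ ($r{\left(m,X \right)} = \frac{-1 + 33}{m + 3} = \frac{32}{3 + m}$)
$a = 1048576$ ($a = \left(\frac{32}{3 - 2}\right)^{4} = \left(\frac{32}{1}\right)^{4} = \left(32 \cdot 1\right)^{4} = 32^{4} = 1048576$)
$c = 1048576$
$- c = \left(-1\right) 1048576 = -1048576$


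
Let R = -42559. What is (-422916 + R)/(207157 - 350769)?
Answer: 465475/143612 ≈ 3.2412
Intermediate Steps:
(-422916 + R)/(207157 - 350769) = (-422916 - 42559)/(207157 - 350769) = -465475/(-143612) = -465475*(-1/143612) = 465475/143612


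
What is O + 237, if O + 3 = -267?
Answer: -33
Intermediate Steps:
O = -270 (O = -3 - 267 = -270)
O + 237 = -270 + 237 = -33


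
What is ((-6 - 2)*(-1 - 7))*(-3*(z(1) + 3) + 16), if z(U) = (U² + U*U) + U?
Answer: -128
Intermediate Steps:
z(U) = U + 2*U² (z(U) = (U² + U²) + U = 2*U² + U = U + 2*U²)
((-6 - 2)*(-1 - 7))*(-3*(z(1) + 3) + 16) = ((-6 - 2)*(-1 - 7))*(-3*(1*(1 + 2*1) + 3) + 16) = (-8*(-8))*(-3*(1*(1 + 2) + 3) + 16) = 64*(-3*(1*3 + 3) + 16) = 64*(-3*(3 + 3) + 16) = 64*(-3*6 + 16) = 64*(-18 + 16) = 64*(-2) = -128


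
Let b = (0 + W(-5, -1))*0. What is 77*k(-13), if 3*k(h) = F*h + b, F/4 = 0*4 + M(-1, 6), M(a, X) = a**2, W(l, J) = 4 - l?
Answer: -4004/3 ≈ -1334.7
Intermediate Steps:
b = 0 (b = (0 + (4 - 1*(-5)))*0 = (0 + (4 + 5))*0 = (0 + 9)*0 = 9*0 = 0)
F = 4 (F = 4*(0*4 + (-1)**2) = 4*(0 + 1) = 4*1 = 4)
k(h) = 4*h/3 (k(h) = (4*h + 0)/3 = (4*h)/3 = 4*h/3)
77*k(-13) = 77*((4/3)*(-13)) = 77*(-52/3) = -4004/3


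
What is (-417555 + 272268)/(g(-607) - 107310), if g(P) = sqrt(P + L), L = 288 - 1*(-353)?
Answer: 7795373985/5757718033 + 145287*sqrt(34)/11515436066 ≈ 1.3540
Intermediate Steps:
L = 641 (L = 288 + 353 = 641)
g(P) = sqrt(641 + P) (g(P) = sqrt(P + 641) = sqrt(641 + P))
(-417555 + 272268)/(g(-607) - 107310) = (-417555 + 272268)/(sqrt(641 - 607) - 107310) = -145287/(sqrt(34) - 107310) = -145287/(-107310 + sqrt(34))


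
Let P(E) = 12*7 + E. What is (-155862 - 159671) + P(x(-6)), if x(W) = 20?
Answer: -315429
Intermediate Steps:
P(E) = 84 + E
(-155862 - 159671) + P(x(-6)) = (-155862 - 159671) + (84 + 20) = -315533 + 104 = -315429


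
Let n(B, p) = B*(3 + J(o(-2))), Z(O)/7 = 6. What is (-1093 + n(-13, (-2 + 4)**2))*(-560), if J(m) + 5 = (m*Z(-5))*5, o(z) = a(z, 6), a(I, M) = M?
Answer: 9770320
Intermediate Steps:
Z(O) = 42 (Z(O) = 7*6 = 42)
o(z) = 6
J(m) = -5 + 210*m (J(m) = -5 + (m*42)*5 = -5 + (42*m)*5 = -5 + 210*m)
n(B, p) = 1258*B (n(B, p) = B*(3 + (-5 + 210*6)) = B*(3 + (-5 + 1260)) = B*(3 + 1255) = B*1258 = 1258*B)
(-1093 + n(-13, (-2 + 4)**2))*(-560) = (-1093 + 1258*(-13))*(-560) = (-1093 - 16354)*(-560) = -17447*(-560) = 9770320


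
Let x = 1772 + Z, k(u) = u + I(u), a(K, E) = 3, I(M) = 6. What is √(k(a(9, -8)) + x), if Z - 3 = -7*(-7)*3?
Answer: √1931 ≈ 43.943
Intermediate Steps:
Z = 150 (Z = 3 - 7*(-7)*3 = 3 + 49*3 = 3 + 147 = 150)
k(u) = 6 + u (k(u) = u + 6 = 6 + u)
x = 1922 (x = 1772 + 150 = 1922)
√(k(a(9, -8)) + x) = √((6 + 3) + 1922) = √(9 + 1922) = √1931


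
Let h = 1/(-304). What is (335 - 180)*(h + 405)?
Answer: 19083445/304 ≈ 62775.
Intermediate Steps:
h = -1/304 ≈ -0.0032895
(335 - 180)*(h + 405) = (335 - 180)*(-1/304 + 405) = 155*(123119/304) = 19083445/304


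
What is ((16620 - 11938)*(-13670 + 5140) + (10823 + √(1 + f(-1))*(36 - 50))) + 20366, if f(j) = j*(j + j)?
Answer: -39906271 - 14*√3 ≈ -3.9906e+7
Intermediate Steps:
f(j) = 2*j² (f(j) = j*(2*j) = 2*j²)
((16620 - 11938)*(-13670 + 5140) + (10823 + √(1 + f(-1))*(36 - 50))) + 20366 = ((16620 - 11938)*(-13670 + 5140) + (10823 + √(1 + 2*(-1)²)*(36 - 50))) + 20366 = (4682*(-8530) + (10823 + √(1 + 2*1)*(-14))) + 20366 = (-39937460 + (10823 + √(1 + 2)*(-14))) + 20366 = (-39937460 + (10823 + √3*(-14))) + 20366 = (-39937460 + (10823 - 14*√3)) + 20366 = (-39926637 - 14*√3) + 20366 = -39906271 - 14*√3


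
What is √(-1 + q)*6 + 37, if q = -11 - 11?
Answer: 37 + 6*I*√23 ≈ 37.0 + 28.775*I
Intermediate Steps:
q = -22
√(-1 + q)*6 + 37 = √(-1 - 22)*6 + 37 = √(-23)*6 + 37 = (I*√23)*6 + 37 = 6*I*√23 + 37 = 37 + 6*I*√23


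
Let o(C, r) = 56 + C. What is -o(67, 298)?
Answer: -123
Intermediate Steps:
-o(67, 298) = -(56 + 67) = -1*123 = -123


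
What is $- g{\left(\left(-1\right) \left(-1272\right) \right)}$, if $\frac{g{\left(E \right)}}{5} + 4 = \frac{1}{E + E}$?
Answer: $\frac{50875}{2544} \approx 19.998$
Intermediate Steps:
$g{\left(E \right)} = -20 + \frac{5}{2 E}$ ($g{\left(E \right)} = -20 + \frac{5}{E + E} = -20 + \frac{5}{2 E}$)
$- g{\left(\left(-1\right) \left(-1272\right) \right)} = - (-20 + \frac{5}{2 \left(\left(-1\right) \left(-1272\right)\right)}) = - (-20 + \frac{5}{2 \cdot 1272}) = - (-20 + \frac{5}{2} \cdot \frac{1}{1272}) = - (-20 + \frac{5}{2544}) = \left(-1\right) \left(- \frac{50875}{2544}\right) = \frac{50875}{2544}$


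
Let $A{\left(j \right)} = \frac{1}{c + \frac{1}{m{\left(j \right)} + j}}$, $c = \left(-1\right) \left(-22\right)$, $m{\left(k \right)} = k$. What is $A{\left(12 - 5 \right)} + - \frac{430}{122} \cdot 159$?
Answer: $- \frac{10562311}{18849} \approx -560.36$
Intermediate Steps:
$c = 22$
$A{\left(j \right)} = \frac{1}{22 + \frac{1}{2 j}}$ ($A{\left(j \right)} = \frac{1}{22 + \frac{1}{j + j}} = \frac{1}{22 + \frac{1}{2 j}}$)
$A{\left(12 - 5 \right)} + - \frac{430}{122} \cdot 159 = \frac{2 \left(12 - 5\right)}{1 + 44 \left(12 - 5\right)} + - \frac{430}{122} \cdot 159 = \frac{2 \left(12 - 5\right)}{1 + 44 \left(12 - 5\right)} + \left(-430\right) \frac{1}{122} \cdot 159 = 2 \cdot 7 \frac{1}{1 + 44 \cdot 7} - \frac{34185}{61} = 2 \cdot 7 \frac{1}{1 + 308} - \frac{34185}{61} = 2 \cdot 7 \cdot \frac{1}{309} - \frac{34185}{61} = \frac{14}{309} - \frac{34185}{61} = - \frac{10562311}{18849}$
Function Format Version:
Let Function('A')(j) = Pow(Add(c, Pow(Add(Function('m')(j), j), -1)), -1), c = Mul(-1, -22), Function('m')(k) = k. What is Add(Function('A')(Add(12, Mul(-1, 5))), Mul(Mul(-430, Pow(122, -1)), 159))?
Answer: Rational(-10562311, 18849) ≈ -560.36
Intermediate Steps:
c = 22
Function('A')(j) = Pow(Add(22, Mul(Rational(1, 2), Pow(j, -1))), -1) (Function('A')(j) = Pow(Add(22, Pow(Add(j, j), -1)), -1) = Pow(Add(22, Pow(Mul(2, j), -1)), -1) = Pow(Add(22, Mul(Rational(1, 2), Pow(j, -1))), -1))
Add(Function('A')(Add(12, Mul(-1, 5))), Mul(Mul(-430, Pow(122, -1)), 159)) = Add(Mul(2, Add(12, Mul(-1, 5)), Pow(Add(1, Mul(44, Add(12, Mul(-1, 5)))), -1)), Mul(Mul(-430, Pow(122, -1)), 159)) = Add(Mul(2, Add(12, -5), Pow(Add(1, Mul(44, Add(12, -5))), -1)), Mul(Mul(-430, Rational(1, 122)), 159)) = Add(Mul(2, 7, Pow(Add(1, Mul(44, 7)), -1)), Mul(Rational(-215, 61), 159)) = Add(Mul(2, 7, Pow(Add(1, 308), -1)), Rational(-34185, 61)) = Add(Mul(2, 7, Pow(309, -1)), Rational(-34185, 61)) = Add(Mul(2, 7, Rational(1, 309)), Rational(-34185, 61)) = Add(Rational(14, 309), Rational(-34185, 61)) = Rational(-10562311, 18849)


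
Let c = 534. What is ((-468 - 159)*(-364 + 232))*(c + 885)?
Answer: 117442116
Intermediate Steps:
((-468 - 159)*(-364 + 232))*(c + 885) = ((-468 - 159)*(-364 + 232))*(534 + 885) = -627*(-132)*1419 = 82764*1419 = 117442116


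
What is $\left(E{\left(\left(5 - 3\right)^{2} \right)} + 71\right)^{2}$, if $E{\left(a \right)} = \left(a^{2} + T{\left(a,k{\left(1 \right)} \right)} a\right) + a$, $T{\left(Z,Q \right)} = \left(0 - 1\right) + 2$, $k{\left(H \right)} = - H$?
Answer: $9025$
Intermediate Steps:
$T{\left(Z,Q \right)} = 1$ ($T{\left(Z,Q \right)} = -1 + 2 = 1$)
$E{\left(a \right)} = a^{2} + 2 a$ ($E{\left(a \right)} = \left(a^{2} + 1 a\right) + a = \left(a^{2} + a\right) + a = \left(a + a^{2}\right) + a = a^{2} + 2 a$)
$\left(E{\left(\left(5 - 3\right)^{2} \right)} + 71\right)^{2} = \left(\left(5 - 3\right)^{2} \left(2 + \left(5 - 3\right)^{2}\right) + 71\right)^{2} = \left(2^{2} \left(2 + 2^{2}\right) + 71\right)^{2} = \left(4 \left(2 + 4\right) + 71\right)^{2} = \left(4 \cdot 6 + 71\right)^{2} = \left(24 + 71\right)^{2} = 95^{2} = 9025$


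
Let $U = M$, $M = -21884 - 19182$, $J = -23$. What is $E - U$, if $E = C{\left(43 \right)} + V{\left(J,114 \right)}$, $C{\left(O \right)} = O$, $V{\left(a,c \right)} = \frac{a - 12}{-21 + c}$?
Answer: $\frac{3823102}{93} \approx 41109.0$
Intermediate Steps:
$V{\left(a,c \right)} = \frac{-12 + a}{-21 + c}$
$M = -41066$
$U = -41066$
$E = \frac{3964}{93}$ ($E = 43 + \frac{-12 - 23}{-21 + 114} = 43 + \frac{1}{93} \left(-35\right) = 43 - \frac{35}{93} = \frac{3964}{93} \approx 42.624$)
$E - U = \frac{3964}{93} - -41066 = \frac{3964}{93} + 41066 = \frac{3823102}{93}$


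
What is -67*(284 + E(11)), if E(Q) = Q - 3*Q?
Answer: -17554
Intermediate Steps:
E(Q) = -2*Q
-67*(284 + E(11)) = -67*(284 - 2*11) = -67*(284 - 22) = -67*262 = -17554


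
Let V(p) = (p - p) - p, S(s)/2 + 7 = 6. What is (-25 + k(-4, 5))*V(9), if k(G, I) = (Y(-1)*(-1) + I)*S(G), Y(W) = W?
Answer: 333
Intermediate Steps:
S(s) = -2 (S(s) = -14 + 2*6 = -14 + 12 = -2)
k(G, I) = -2 - 2*I (k(G, I) = (-1*(-1) + I)*(-2) = (1 + I)*(-2) = -2 - 2*I)
V(p) = -p (V(p) = 0 - p = -p)
(-25 + k(-4, 5))*V(9) = (-25 + (-2 - 2*5))*(-1*9) = (-25 + (-2 - 10))*(-9) = (-25 - 12)*(-9) = -37*(-9) = 333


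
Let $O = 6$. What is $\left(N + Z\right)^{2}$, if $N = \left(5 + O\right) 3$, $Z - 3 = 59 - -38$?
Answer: $17689$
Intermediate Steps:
$Z = 100$ ($Z = 3 + \left(59 - -38\right) = 3 + \left(59 + 38\right) = 3 + 97 = 100$)
$N = 33$ ($N = \left(5 + 6\right) 3 = 11 \cdot 3 = 33$)
$\left(N + Z\right)^{2} = \left(33 + 100\right)^{2} = 133^{2} = 17689$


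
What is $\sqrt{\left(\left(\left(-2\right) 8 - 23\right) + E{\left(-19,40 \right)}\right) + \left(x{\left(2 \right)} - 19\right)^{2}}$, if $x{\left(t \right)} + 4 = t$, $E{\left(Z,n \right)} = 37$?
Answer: $\sqrt{439} \approx 20.952$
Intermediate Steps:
$x{\left(t \right)} = -4 + t$
$\sqrt{\left(\left(\left(-2\right) 8 - 23\right) + E{\left(-19,40 \right)}\right) + \left(x{\left(2 \right)} - 19\right)^{2}} = \sqrt{\left(\left(\left(-2\right) 8 - 23\right) + 37\right) + \left(\left(-4 + 2\right) - 19\right)^{2}} = \sqrt{\left(\left(-16 - 23\right) + 37\right) + \left(-2 - 19\right)^{2}} = \sqrt{\left(-39 + 37\right) + \left(-21\right)^{2}} = \sqrt{-2 + 441} = \sqrt{439}$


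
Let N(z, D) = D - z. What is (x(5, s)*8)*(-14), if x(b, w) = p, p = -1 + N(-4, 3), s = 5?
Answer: -672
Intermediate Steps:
p = 6 (p = -1 + (3 - 1*(-4)) = -1 + (3 + 4) = -1 + 7 = 6)
x(b, w) = 6
(x(5, s)*8)*(-14) = (6*8)*(-14) = 48*(-14) = -672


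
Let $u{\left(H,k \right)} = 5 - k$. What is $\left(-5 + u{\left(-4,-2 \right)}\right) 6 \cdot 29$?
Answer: $348$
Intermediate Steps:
$\left(-5 + u{\left(-4,-2 \right)}\right) 6 \cdot 29 = \left(-5 + \left(5 - -2\right)\right) 6 \cdot 29 = \left(-5 + \left(5 + 2\right)\right) 6 \cdot 29 = \left(-5 + 7\right) 6 \cdot 29 = 2 \cdot 6 \cdot 29 = 12 \cdot 29 = 348$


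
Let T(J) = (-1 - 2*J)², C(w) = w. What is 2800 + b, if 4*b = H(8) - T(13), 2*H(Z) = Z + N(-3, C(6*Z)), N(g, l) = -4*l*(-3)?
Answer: 10763/4 ≈ 2690.8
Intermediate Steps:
N(g, l) = 12*l
H(Z) = 73*Z/2 (H(Z) = (Z + 12*(6*Z))/2 = (Z + 72*Z)/2 = (73*Z)/2 = 73*Z/2)
b = -437/4 (b = ((73/2)*8 - (1 + 2*13)²)/4 = (292 - (1 + 26)²)/4 = (292 - 1*27²)/4 = (292 - 1*729)/4 = (292 - 729)/4 = (¼)*(-437) = -437/4 ≈ -109.25)
2800 + b = 2800 - 437/4 = 10763/4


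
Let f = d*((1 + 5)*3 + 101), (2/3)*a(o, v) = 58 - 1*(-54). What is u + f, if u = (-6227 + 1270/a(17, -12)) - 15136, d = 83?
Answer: -964189/84 ≈ -11478.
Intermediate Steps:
a(o, v) = 168 (a(o, v) = 3*(58 - 1*(-54))/2 = 3*(58 + 54)/2 = (3/2)*112 = 168)
u = -1793857/84 (u = (-6227 + 1270/168) - 15136 = (-6227 + 1270*(1/168)) - 15136 = (-6227 + 635/84) - 15136 = -522433/84 - 15136 = -1793857/84 ≈ -21355.)
f = 9877 (f = 83*((1 + 5)*3 + 101) = 83*(6*3 + 101) = 83*(18 + 101) = 83*119 = 9877)
u + f = -1793857/84 + 9877 = -964189/84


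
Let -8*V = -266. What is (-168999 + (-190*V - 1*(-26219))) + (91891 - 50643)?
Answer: -215699/2 ≈ -1.0785e+5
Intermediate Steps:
V = 133/4 (V = -1/8*(-266) = 133/4 ≈ 33.250)
(-168999 + (-190*V - 1*(-26219))) + (91891 - 50643) = (-168999 + (-190*133/4 - 1*(-26219))) + (91891 - 50643) = (-168999 + (-12635/2 + 26219)) + 41248 = (-168999 + 39803/2) + 41248 = -298195/2 + 41248 = -215699/2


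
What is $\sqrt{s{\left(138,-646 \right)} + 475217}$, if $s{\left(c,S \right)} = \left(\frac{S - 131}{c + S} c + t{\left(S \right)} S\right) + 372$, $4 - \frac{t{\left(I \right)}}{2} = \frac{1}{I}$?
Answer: $\frac{\sqrt{30363169906}}{254} \approx 686.02$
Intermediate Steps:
$t{\left(I \right)} = 8 - \frac{2}{I}$
$s{\left(c,S \right)} = 372 + S \left(8 - \frac{2}{S}\right) + \frac{c \left(-131 + S\right)}{S + c}$ ($s{\left(c,S \right)} = \left(\frac{S - 131}{c + S} c + \left(8 - \frac{2}{S}\right) S\right) + 372 = \left(\frac{-131 + S}{S + c} c + S \left(8 - \frac{2}{S}\right)\right) + 372 = \left(\frac{c \left(-131 + S\right)}{S + c} + S \left(8 - \frac{2}{S}\right)\right) + 372 = \left(S \left(8 - \frac{2}{S}\right) + \frac{c \left(-131 + S\right)}{S + c}\right) + 372 = 372 + S \left(8 - \frac{2}{S}\right) + \frac{c \left(-131 + S\right)}{S + c}$)
$\sqrt{s{\left(138,-646 \right)} + 475217} = \sqrt{\frac{8 \left(-646\right)^{2} + 239 \cdot 138 + 370 \left(-646\right) + 9 \left(-646\right) 138}{-646 + 138} + 475217} = \sqrt{\frac{8 \cdot 417316 + 32982 - 239020 - 802332}{-508} + 475217} = \sqrt{- \frac{3338528 + 32982 - 239020 - 802332}{508} + 475217} = \sqrt{\left(- \frac{1}{508}\right) 2330158 + 475217} = \sqrt{- \frac{1165079}{254} + 475217} = \sqrt{\frac{119540039}{254}} = \frac{\sqrt{30363169906}}{254}$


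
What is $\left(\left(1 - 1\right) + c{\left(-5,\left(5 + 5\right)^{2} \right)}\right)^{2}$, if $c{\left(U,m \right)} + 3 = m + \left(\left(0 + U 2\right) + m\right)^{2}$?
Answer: $67190809$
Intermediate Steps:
$c{\left(U,m \right)} = -3 + m + \left(m + 2 U\right)^{2}$ ($c{\left(U,m \right)} = -3 + \left(m + \left(\left(0 + U 2\right) + m\right)^{2}\right) = -3 + \left(m + \left(\left(0 + 2 U\right) + m\right)^{2}\right) = -3 + \left(m + \left(2 U + m\right)^{2}\right) = -3 + \left(m + \left(m + 2 U\right)^{2}\right) = -3 + m + \left(m + 2 U\right)^{2}$)
$\left(\left(1 - 1\right) + c{\left(-5,\left(5 + 5\right)^{2} \right)}\right)^{2} = \left(\left(1 - 1\right) + \left(-3 + \left(5 + 5\right)^{2} + \left(\left(5 + 5\right)^{2} + 2 \left(-5\right)\right)^{2}\right)\right)^{2} = \left(0 + \left(-3 + 10^{2} + \left(10^{2} - 10\right)^{2}\right)\right)^{2} = \left(0 + \left(-3 + 100 + \left(100 - 10\right)^{2}\right)\right)^{2} = \left(0 + \left(-3 + 100 + 90^{2}\right)\right)^{2} = \left(0 + \left(-3 + 100 + 8100\right)\right)^{2} = \left(0 + 8197\right)^{2} = 8197^{2} = 67190809$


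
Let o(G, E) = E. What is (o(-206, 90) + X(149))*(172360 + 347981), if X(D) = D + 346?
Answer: 304399485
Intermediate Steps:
X(D) = 346 + D
(o(-206, 90) + X(149))*(172360 + 347981) = (90 + (346 + 149))*(172360 + 347981) = (90 + 495)*520341 = 585*520341 = 304399485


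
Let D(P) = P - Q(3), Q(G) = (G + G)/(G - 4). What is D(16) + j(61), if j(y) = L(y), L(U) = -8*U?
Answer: -466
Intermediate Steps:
j(y) = -8*y
Q(G) = 2*G/(-4 + G) (Q(G) = (2*G)/(-4 + G) = 2*G/(-4 + G))
D(P) = 6 + P (D(P) = P - 2*3/(-4 + 3) = P - 2*3/(-1) = P - 2*3*(-1) = P - 1*(-6) = P + 6 = 6 + P)
D(16) + j(61) = (6 + 16) - 8*61 = 22 - 488 = -466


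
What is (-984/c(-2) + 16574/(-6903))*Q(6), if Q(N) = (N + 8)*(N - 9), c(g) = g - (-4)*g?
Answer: -46387684/11505 ≈ -4032.0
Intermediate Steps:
c(g) = 5*g (c(g) = g + 4*g = 5*g)
Q(N) = (-9 + N)*(8 + N) (Q(N) = (8 + N)*(-9 + N) = (-9 + N)*(8 + N))
(-984/c(-2) + 16574/(-6903))*Q(6) = (-984/(5*(-2)) + 16574/(-6903))*(-72 + 6**2 - 1*6) = (-984/(-10) + 16574*(-1/6903))*(-72 + 36 - 6) = (-984*(-1/10) - 16574/6903)*(-42) = (492/5 - 16574/6903)*(-42) = (3313406/34515)*(-42) = -46387684/11505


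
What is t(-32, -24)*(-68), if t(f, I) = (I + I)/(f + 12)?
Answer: -816/5 ≈ -163.20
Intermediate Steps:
t(f, I) = 2*I/(12 + f) (t(f, I) = (2*I)/(12 + f) = 2*I/(12 + f))
t(-32, -24)*(-68) = (2*(-24)/(12 - 32))*(-68) = (2*(-24)/(-20))*(-68) = (2*(-24)*(-1/20))*(-68) = (12/5)*(-68) = -816/5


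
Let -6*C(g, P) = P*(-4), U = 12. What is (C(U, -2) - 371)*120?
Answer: -44680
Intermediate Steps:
C(g, P) = 2*P/3 (C(g, P) = -P*(-4)/6 = -(-2)*P/3 = 2*P/3)
(C(U, -2) - 371)*120 = ((2/3)*(-2) - 371)*120 = (-4/3 - 371)*120 = -1117/3*120 = -44680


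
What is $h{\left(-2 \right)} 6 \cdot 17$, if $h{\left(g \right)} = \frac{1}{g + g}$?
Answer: $- \frac{51}{2} \approx -25.5$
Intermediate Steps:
$h{\left(g \right)} = \frac{1}{2 g}$
$h{\left(-2 \right)} 6 \cdot 17 = \frac{1}{2 \left(-2\right)} 6 \cdot 17 = \frac{1}{2} \left(- \frac{1}{2}\right) 102 = \left(- \frac{1}{4}\right) 102 = - \frac{51}{2}$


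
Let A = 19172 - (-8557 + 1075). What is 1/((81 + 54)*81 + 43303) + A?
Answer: 1445659653/54238 ≈ 26654.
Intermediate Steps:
A = 26654 (A = 19172 - 1*(-7482) = 19172 + 7482 = 26654)
1/((81 + 54)*81 + 43303) + A = 1/((81 + 54)*81 + 43303) + 26654 = 1/(135*81 + 43303) + 26654 = 1/(10935 + 43303) + 26654 = 1/54238 + 26654 = 1445659653/54238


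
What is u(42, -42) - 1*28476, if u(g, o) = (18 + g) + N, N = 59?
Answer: -28357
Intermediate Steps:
u(g, o) = 77 + g (u(g, o) = (18 + g) + 59 = 77 + g)
u(42, -42) - 1*28476 = (77 + 42) - 1*28476 = 119 - 28476 = -28357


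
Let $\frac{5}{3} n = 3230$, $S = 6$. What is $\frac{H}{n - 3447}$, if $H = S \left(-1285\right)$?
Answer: $\frac{2570}{503} \approx 5.1093$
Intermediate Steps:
$n = 1938$ ($n = \frac{3}{5} \cdot 3230 = 1938$)
$H = -7710$ ($H = 6 \left(-1285\right) = -7710$)
$\frac{H}{n - 3447} = - \frac{7710}{1938 - 3447} = - \frac{7710}{-1509} = \left(-7710\right) \left(- \frac{1}{1509}\right) = \frac{2570}{503}$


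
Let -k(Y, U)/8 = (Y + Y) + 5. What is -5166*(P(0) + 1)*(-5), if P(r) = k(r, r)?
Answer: -1007370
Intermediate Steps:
k(Y, U) = -40 - 16*Y (k(Y, U) = -8*((Y + Y) + 5) = -8*(2*Y + 5) = -8*(5 + 2*Y) = -40 - 16*Y)
P(r) = -40 - 16*r
-5166*(P(0) + 1)*(-5) = -5166*((-40 - 16*0) + 1)*(-5) = -5166*((-40 + 0) + 1)*(-5) = -5166*(-40 + 1)*(-5) = -(-201474)*(-5) = -5166*195 = -1007370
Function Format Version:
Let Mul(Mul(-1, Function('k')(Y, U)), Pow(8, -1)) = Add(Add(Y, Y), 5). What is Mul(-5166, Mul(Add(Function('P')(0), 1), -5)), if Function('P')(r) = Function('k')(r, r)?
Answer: -1007370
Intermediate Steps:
Function('k')(Y, U) = Add(-40, Mul(-16, Y)) (Function('k')(Y, U) = Mul(-8, Add(Add(Y, Y), 5)) = Mul(-8, Add(Mul(2, Y), 5)) = Mul(-8, Add(5, Mul(2, Y))) = Add(-40, Mul(-16, Y)))
Function('P')(r) = Add(-40, Mul(-16, r))
Mul(-5166, Mul(Add(Function('P')(0), 1), -5)) = Mul(-5166, Mul(Add(Add(-40, Mul(-16, 0)), 1), -5)) = Mul(-5166, Mul(Add(Add(-40, 0), 1), -5)) = Mul(-5166, Mul(Add(-40, 1), -5)) = Mul(-5166, Mul(-39, -5)) = Mul(-5166, 195) = -1007370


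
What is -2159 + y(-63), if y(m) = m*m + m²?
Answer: 5779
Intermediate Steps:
y(m) = 2*m² (y(m) = m² + m² = 2*m²)
-2159 + y(-63) = -2159 + 2*(-63)² = -2159 + 2*3969 = -2159 + 7938 = 5779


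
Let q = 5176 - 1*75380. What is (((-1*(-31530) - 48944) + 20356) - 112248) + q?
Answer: -179510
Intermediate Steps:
q = -70204 (q = 5176 - 75380 = -70204)
(((-1*(-31530) - 48944) + 20356) - 112248) + q = (((-1*(-31530) - 48944) + 20356) - 112248) - 70204 = (((31530 - 48944) + 20356) - 112248) - 70204 = ((-17414 + 20356) - 112248) - 70204 = (2942 - 112248) - 70204 = -109306 - 70204 = -179510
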